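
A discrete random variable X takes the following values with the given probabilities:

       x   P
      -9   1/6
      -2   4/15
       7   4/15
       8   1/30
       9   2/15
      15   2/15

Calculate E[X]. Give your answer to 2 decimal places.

3.30

E[X] = (1/6)·(-9) + (4/15)·(-2) + (4/15)·7 + (1/30)·8 + (2/15)·9 + (2/15)·15
     = 33/10 ≈ 3.30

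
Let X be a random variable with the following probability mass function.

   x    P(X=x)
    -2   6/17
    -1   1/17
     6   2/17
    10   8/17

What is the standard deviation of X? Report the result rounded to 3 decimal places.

5.583

E[X] = 79/17, E[X²] = 897/17
Var(X) = E[X²] − (E[X])² = 897/17 − 6241/289 = 9008/289
SD(X) = √(9008/289) ≈ 5.583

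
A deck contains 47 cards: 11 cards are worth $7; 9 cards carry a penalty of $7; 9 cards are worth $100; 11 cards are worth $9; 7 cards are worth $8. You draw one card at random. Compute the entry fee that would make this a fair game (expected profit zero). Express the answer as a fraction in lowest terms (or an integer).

1069/47 dollars

E[payout] = (11/47)·7 + (9/47)·(-7) + (9/47)·100 + (11/47)·9 + (7/47)·8 = 1069/47
Fair fee = E[payout] = 1069/47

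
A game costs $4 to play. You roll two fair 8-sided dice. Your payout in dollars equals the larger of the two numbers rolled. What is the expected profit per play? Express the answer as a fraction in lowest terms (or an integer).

29/16 dollars

Distribution of the larger of the two numbers rolled: 1 w.p. 1/64, 2 w.p. 3/64, 3 w.p. 5/64, 4 w.p. 7/64, 5 w.p. 9/64, 6 w.p. 11/64, …
E[payout] = (1/64)·1 + (3/64)·2 + (5/64)·3 + (7/64)·4 + (9/64)·5 + (11/64)·6 + (13/64)·7 + (15/64)·8 = 93/16
Expected profit = 93/16 − 4 = 29/16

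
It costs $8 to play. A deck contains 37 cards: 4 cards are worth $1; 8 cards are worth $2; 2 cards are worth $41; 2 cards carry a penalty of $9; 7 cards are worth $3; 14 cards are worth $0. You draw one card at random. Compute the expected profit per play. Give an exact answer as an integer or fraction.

-191/37 dollars

E[payout] = (4/37)·1 + (8/37)·2 + (2/37)·41 + (2/37)·(-9) + (7/37)·3 + (14/37)·0 = 105/37
Expected profit = 105/37 − 8 = -191/37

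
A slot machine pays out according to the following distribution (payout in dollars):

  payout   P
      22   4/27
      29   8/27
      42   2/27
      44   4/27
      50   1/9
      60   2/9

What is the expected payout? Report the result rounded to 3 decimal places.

E[X] = (4/27)·22 + (8/27)·29 + (2/27)·42 + (4/27)·44 + (1/9)·50 + (2/9)·60
     = 1090/27 ≈ 40.370

$40.370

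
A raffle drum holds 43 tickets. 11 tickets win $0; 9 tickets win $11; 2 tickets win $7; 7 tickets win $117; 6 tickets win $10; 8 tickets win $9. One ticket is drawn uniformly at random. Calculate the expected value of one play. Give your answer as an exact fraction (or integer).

E[payout] = (11/43)·0 + (9/43)·11 + (2/43)·7 + (7/43)·117 + (6/43)·10 + (8/43)·9 = 1064/43

1064/43 dollars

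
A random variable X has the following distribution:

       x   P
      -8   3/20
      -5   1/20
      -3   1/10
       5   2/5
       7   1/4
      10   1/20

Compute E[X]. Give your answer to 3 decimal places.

E[X] = (3/20)·(-8) + (1/20)·(-5) + (1/10)·(-3) + (2/5)·5 + (1/4)·7 + (1/20)·10
     = 5/2 ≈ 2.500

2.500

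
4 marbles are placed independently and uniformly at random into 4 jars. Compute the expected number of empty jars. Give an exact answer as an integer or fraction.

81/64

Let Xⱼ=1 if jar j is empty. P(Xⱼ=1) = ((4-1)/4)^4 = 81/256.
By linearity, E[#empty] = 4·81/256 = 81/64.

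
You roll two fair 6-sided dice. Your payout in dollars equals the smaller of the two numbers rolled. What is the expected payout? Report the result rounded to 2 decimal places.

Distribution of the smaller of the two numbers rolled: 1 w.p. 11/36, 2 w.p. 1/4, 3 w.p. 7/36, 4 w.p. 5/36, 5 w.p. 1/12, 6 w.p. 1/36
E[payout] = (11/36)·1 + (1/4)·2 + (7/36)·3 + (5/36)·4 + (1/12)·5 + (1/36)·6 = 91/36
≈ $2.53

$2.53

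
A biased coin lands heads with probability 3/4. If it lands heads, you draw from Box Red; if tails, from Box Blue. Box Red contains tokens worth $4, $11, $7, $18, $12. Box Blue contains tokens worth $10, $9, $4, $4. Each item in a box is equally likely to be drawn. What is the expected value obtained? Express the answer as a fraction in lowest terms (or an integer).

E[X | Box Red] = (4 + 11 + 7 + 18 + 12)/5 = 52/5
E[X | Box Blue] = (10 + 9 + 4 + 4)/4 = 27/4
E[X] = (3/4)·52/5 + (1/4)·27/4 = 759/80

759/80 dollars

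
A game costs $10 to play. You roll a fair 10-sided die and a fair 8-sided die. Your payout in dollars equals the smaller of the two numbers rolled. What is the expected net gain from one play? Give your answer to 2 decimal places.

Distribution of the smaller of the two numbers rolled: 1 w.p. 17/80, 2 w.p. 3/16, 3 w.p. 13/80, 4 w.p. 11/80, 5 w.p. 9/80, 6 w.p. 7/80, …
E[payout] = (17/80)·1 + (3/16)·2 + (13/80)·3 + (11/80)·4 + (9/80)·5 + (7/80)·6 + (1/16)·7 + (3/80)·8 = 69/20
Expected profit = 69/20 − 10 = -131/20 ≈ -$6.55

-$6.55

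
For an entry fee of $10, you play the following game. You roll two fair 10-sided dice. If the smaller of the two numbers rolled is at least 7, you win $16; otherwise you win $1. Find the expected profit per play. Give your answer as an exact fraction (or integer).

-33/5 dollars

E[payout] = (21/25)·1 + (4/25)·16 = 17/5
Expected profit = 17/5 − 10 = -33/5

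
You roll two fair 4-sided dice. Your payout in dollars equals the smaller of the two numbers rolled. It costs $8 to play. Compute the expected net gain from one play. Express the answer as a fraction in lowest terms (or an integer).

Distribution of the smaller of the two numbers rolled: 1 w.p. 7/16, 2 w.p. 5/16, 3 w.p. 3/16, 4 w.p. 1/16
E[payout] = (7/16)·1 + (5/16)·2 + (3/16)·3 + (1/16)·4 = 15/8
Expected profit = 15/8 − 8 = -49/8

-49/8 dollars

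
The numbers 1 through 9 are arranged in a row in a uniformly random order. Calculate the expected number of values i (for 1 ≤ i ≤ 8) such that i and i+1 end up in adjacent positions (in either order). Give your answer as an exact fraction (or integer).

16/9

For each i ∈ {1,…,8}, let Xᵢ = 1 if i and i+1 are adjacent. P(Xᵢ=1) = 2·(9−1)!/9! = 2/9.
By linearity, E[ΣXᵢ] = (8)·(2/9) = 16/9.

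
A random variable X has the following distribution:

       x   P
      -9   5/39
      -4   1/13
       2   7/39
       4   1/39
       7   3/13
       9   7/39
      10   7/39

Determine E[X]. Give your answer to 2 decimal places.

E[X] = (5/39)·(-9) + (1/13)·(-4) + (7/39)·2 + (1/39)·4 + (3/13)·7 + (7/39)·9 + (7/39)·10
     = 157/39 ≈ 4.03

4.03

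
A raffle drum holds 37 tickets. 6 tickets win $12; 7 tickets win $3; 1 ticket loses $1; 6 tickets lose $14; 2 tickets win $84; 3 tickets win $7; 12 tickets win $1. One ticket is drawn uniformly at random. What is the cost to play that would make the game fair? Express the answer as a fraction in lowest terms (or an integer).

209/37 dollars

E[payout] = (6/37)·12 + (7/37)·3 + (1/37)·(-1) + (6/37)·(-14) + (2/37)·84 + (3/37)·7 + (12/37)·1 = 209/37
Fair fee = E[payout] = 209/37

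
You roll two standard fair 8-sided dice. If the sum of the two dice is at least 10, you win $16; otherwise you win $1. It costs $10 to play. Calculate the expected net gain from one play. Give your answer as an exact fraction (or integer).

-39/16 dollars

E[payout] = (9/16)·1 + (7/16)·16 = 121/16
Expected profit = 121/16 − 10 = -39/16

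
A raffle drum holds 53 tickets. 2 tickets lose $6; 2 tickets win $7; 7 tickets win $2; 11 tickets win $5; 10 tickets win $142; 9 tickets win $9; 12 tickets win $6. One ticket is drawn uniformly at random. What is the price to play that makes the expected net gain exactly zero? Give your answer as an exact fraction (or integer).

1644/53 dollars

E[payout] = (2/53)·(-6) + (2/53)·7 + (7/53)·2 + (11/53)·5 + (10/53)·142 + (9/53)·9 + (12/53)·6 = 1644/53
Fair fee = E[payout] = 1644/53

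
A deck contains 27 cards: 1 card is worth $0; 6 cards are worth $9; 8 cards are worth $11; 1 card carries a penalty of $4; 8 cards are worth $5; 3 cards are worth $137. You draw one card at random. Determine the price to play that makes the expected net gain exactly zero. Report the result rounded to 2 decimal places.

$21.81

E[payout] = (1/27)·0 + (6/27)·9 + (8/27)·11 + (1/27)·(-4) + (8/27)·5 + (3/27)·137 = 589/27
Fair fee = E[payout] = 589/27 ≈ $21.81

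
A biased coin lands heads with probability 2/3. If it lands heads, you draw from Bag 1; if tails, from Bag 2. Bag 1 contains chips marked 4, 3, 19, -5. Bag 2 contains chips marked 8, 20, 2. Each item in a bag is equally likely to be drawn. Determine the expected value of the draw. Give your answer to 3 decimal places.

6.833

E[X | Bag 1] = (4 + 3 + 19 − 5)/4 = 21/4
E[X | Bag 2] = (8 + 20 + 2)/3 = 10
E[X] = (2/3)·21/4 + (1/3)·10 = 41/6 ≈ 6.833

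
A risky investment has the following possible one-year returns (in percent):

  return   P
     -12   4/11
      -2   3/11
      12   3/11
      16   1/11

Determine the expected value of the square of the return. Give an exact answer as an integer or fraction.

116

E[X²] = (4/11)·144 + (3/11)·4 + (3/11)·144 + (1/11)·256
     = 116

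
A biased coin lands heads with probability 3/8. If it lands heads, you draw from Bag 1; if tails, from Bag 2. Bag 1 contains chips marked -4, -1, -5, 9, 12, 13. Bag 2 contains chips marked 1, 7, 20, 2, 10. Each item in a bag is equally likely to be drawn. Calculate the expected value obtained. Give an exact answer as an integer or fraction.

13/2

E[X | Bag 1] = (-4 − 1 − 5 + 9 + 12 + 13)/6 = 4
E[X | Bag 2] = (1 + 7 + 20 + 2 + 10)/5 = 8
E[X] = (3/8)·4 + (5/8)·8 = 13/2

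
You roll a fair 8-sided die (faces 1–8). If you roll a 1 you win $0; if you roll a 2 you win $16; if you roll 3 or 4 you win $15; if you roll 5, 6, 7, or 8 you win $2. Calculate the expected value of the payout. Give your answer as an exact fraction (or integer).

E[payout] = (1/8)·0 + (1/2)·2 + (1/4)·15 + (1/8)·16 = 27/4

27/4 dollars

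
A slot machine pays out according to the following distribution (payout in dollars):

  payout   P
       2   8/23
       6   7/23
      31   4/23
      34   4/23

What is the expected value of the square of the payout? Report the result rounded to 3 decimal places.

380.522

E[X²] = (8/23)·4 + (7/23)·36 + (4/23)·961 + (4/23)·1156
     = 8752/23 ≈ 380.522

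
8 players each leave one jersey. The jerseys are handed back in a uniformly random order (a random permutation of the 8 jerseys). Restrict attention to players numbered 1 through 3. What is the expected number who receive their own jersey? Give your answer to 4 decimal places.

Let Xᵢ = 1 if person i gets their own jersey. For each i, P(Xᵢ=1) = 1/8.
By linearity of expectation, E[X₁+…+X_3] = 3·(1/8) = 3/8.
≈ 0.3750

0.3750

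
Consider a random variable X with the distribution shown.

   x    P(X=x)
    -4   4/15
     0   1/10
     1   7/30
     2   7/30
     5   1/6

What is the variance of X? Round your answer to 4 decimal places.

9.3822

E[X] = (4/15)·(-4) + (1/10)·0 + (7/30)·1 + (7/30)·2 + (1/6)·5 = 7/15
E[X²] = (4/15)·16 + (1/10)·0 + (7/30)·1 + (7/30)·4 + (1/6)·25 = 48/5
Var(X) = 48/5 − (7/15)² = 2111/225 ≈ 9.3822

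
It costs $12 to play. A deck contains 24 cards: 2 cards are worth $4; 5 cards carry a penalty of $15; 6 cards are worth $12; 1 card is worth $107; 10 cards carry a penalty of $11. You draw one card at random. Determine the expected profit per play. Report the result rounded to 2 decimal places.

E[payout] = (2/24)·4 + (5/24)·(-15) + (6/24)·12 + (1/24)·107 + (10/24)·(-11) = 1/12
Expected profit = 1/12 − 12 = -143/12 ≈ -$11.92

-$11.92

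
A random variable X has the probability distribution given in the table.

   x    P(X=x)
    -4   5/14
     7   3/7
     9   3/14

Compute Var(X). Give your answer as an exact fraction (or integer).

891/28

E[X] = (5/14)·(-4) + (3/7)·7 + (3/14)·9 = 7/2
E[X²] = (5/14)·16 + (3/7)·49 + (3/14)·81 = 617/14
Var(X) = 617/14 − (7/2)² = 891/28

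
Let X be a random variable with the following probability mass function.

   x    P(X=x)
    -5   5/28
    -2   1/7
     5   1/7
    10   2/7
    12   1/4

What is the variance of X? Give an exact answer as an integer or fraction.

34571/784

E[X] = (5/28)·(-5) + (1/7)·(-2) + (1/7)·5 + (2/7)·10 + (1/4)·12 = 151/28
E[X²] = (5/28)·25 + (1/7)·4 + (1/7)·25 + (2/7)·100 + (1/4)·144 = 2049/28
Var(X) = 2049/28 − (151/28)² = 34571/784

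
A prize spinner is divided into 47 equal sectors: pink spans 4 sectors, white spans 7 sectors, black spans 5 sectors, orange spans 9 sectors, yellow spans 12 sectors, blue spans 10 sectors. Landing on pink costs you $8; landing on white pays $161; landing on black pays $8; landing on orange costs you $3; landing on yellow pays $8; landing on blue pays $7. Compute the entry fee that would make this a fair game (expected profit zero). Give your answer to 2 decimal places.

$27.11

E[payout] = (4/47)·(-8) + (7/47)·161 + (5/47)·8 + (9/47)·(-3) + (12/47)·8 + (10/47)·7 = 1274/47
Fair fee = E[payout] = 1274/47 ≈ $27.11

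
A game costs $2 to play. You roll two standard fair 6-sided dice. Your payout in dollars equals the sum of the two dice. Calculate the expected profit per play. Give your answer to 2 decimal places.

$5.00

Distribution of the sum of the two dice: 2 w.p. 1/36, 3 w.p. 1/18, 4 w.p. 1/12, 5 w.p. 1/9, 6 w.p. 5/36, 7 w.p. 1/6, …
E[payout] = (1/36)·2 + (1/18)·3 + (1/12)·4 + (1/9)·5 + (5/36)·6 + (1/6)·7 + (5/36)·8 + (1/9)·9 + (1/12)·10 + (1/18)·11 + (1/36)·12 = 7
Expected profit = 7 − 2 = 5 ≈ $5.00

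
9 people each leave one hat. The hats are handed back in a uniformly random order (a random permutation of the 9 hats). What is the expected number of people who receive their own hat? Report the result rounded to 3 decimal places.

1.000

Let Xᵢ = 1 if person i gets their own hat. For each i, P(Xᵢ=1) = 1/9.
By linearity of expectation, E[X₁+…+X_9] = 9·(1/9) = 1.
≈ 1.000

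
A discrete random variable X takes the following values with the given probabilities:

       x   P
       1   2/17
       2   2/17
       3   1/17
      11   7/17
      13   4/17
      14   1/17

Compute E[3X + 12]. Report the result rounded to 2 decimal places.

38.82

E[3x+12] = (2/17)·15 + (2/17)·18 + (1/17)·21 + (7/17)·45 + (4/17)·51 + (1/17)·54
     = 660/17 ≈ 38.82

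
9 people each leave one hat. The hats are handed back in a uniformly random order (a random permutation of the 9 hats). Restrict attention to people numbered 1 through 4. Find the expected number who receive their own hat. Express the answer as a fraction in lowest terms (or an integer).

4/9

Let Xᵢ = 1 if person i gets their own hat. For each i, P(Xᵢ=1) = 1/9.
By linearity of expectation, E[X₁+…+X_4] = 4·(1/9) = 4/9.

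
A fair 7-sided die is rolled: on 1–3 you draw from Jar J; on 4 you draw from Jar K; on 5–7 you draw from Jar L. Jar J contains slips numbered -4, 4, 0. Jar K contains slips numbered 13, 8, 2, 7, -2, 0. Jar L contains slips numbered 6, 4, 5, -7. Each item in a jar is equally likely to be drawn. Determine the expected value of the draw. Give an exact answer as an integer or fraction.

32/21

E[X | Jar J] = (-4 + 4 + 0)/3 = 0
E[X | Jar K] = (13 + 8 + 2 + 7 − 2 + 0)/6 = 14/3
E[X | Jar L] = (6 + 4 + 5 − 7)/4 = 2
E[X] = (3/7)·0 + (1/7)·14/3 + (3/7)·2 = 32/21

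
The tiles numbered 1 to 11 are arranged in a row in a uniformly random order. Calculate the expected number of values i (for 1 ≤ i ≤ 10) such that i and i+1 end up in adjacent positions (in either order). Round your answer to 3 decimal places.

For each i ∈ {1,…,10}, let Xᵢ = 1 if i and i+1 are adjacent. P(Xᵢ=1) = 2·(11−1)!/11! = 2/11.
By linearity, E[ΣXᵢ] = (10)·(2/11) = 20/11.
≈ 1.818

1.818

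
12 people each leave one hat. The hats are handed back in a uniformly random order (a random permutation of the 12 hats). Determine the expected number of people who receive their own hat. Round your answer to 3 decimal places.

1.000

Let Xᵢ = 1 if person i gets their own hat. For each i, P(Xᵢ=1) = 1/12.
By linearity of expectation, E[X₁+…+X_12] = 12·(1/12) = 1.
≈ 1.000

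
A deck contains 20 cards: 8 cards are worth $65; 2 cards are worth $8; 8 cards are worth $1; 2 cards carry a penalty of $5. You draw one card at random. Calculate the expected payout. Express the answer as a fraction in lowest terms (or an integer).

E[payout] = (8/20)·65 + (2/20)·8 + (8/20)·1 + (2/20)·(-5) = 267/10

267/10 dollars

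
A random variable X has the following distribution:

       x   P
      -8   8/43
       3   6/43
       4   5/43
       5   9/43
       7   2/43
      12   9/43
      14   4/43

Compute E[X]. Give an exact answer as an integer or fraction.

E[X] = (8/43)·(-8) + (6/43)·3 + (5/43)·4 + (9/43)·5 + (2/43)·7 + (9/43)·12 + (4/43)·14
     = 197/43

197/43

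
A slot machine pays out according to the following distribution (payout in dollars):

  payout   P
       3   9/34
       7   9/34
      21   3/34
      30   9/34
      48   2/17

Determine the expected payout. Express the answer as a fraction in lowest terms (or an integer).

E[X] = (9/34)·3 + (9/34)·7 + (3/34)·21 + (9/34)·30 + (2/17)·48
     = 615/34

615/34 dollars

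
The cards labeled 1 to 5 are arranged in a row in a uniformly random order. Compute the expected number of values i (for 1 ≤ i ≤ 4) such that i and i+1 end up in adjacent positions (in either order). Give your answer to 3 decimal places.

1.600

For each i ∈ {1,…,4}, let Xᵢ = 1 if i and i+1 are adjacent. P(Xᵢ=1) = 2·(5−1)!/5! = 2/5.
By linearity, E[ΣXᵢ] = (4)·(2/5) = 8/5.
≈ 1.600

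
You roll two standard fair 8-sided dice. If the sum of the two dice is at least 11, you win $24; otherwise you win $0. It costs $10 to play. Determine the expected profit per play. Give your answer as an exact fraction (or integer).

-17/8 dollars

E[payout] = (43/64)·0 + (21/64)·24 = 63/8
Expected profit = 63/8 − 10 = -17/8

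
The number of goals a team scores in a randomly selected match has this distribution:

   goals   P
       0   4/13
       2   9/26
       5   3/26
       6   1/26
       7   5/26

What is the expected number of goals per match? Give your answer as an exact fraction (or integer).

E[X] = (4/13)·0 + (9/26)·2 + (3/26)·5 + (1/26)·6 + (5/26)·7
     = 37/13

37/13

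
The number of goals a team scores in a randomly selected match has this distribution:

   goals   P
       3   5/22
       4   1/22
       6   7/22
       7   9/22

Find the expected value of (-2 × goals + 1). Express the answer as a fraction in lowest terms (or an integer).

-113/11

E[-2x+1] = (5/22)·(-5) + (1/22)·(-7) + (7/22)·(-11) + (9/22)·(-13)
     = -113/11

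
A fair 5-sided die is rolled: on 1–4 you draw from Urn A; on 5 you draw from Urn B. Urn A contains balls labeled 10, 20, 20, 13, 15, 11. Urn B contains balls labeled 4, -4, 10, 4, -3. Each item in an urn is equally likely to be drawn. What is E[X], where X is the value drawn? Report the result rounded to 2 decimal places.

12.31

E[X | Urn A] = (10 + 20 + 20 + 13 + 15 + 11)/6 = 89/6
E[X | Urn B] = (4 − 4 + 10 + 4 − 3)/5 = 11/5
E[X] = (4/5)·89/6 + (1/5)·11/5 = 923/75 ≈ 12.31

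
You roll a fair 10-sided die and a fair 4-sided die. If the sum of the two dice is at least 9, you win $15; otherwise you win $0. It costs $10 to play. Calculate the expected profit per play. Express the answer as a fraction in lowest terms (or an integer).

E[payout] = (11/20)·0 + (9/20)·15 = 27/4
Expected profit = 27/4 − 10 = -13/4

-13/4 dollars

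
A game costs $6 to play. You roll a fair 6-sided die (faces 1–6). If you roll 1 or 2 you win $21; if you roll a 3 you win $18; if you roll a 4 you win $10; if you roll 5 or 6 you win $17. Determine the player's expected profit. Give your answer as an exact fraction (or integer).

34/3 dollars

E[payout] = (1/6)·10 + (1/3)·17 + (1/6)·18 + (1/3)·21 = 52/3
Expected profit = 52/3 − 6 = 34/3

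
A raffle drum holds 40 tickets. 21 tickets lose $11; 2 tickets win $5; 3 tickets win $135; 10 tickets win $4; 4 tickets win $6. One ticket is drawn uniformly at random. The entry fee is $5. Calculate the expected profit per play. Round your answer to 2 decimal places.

$1.20

E[payout] = (21/40)·(-11) + (2/40)·5 + (3/40)·135 + (10/40)·4 + (4/40)·6 = 31/5
Expected profit = 31/5 − 5 = 6/5 ≈ $1.20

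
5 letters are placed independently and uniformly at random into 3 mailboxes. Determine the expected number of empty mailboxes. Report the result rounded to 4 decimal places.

0.3951

Let Xⱼ=1 if mailbox j is empty. P(Xⱼ=1) = ((3-1)/3)^5 = 32/243.
By linearity, E[#empty] = 3·32/243 = 32/81.
≈ 0.3951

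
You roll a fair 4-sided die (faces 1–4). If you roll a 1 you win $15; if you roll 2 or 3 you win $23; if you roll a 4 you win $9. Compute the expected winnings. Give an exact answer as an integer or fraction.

E[payout] = (1/4)·9 + (1/4)·15 + (1/2)·23 = 35/2

35/2 dollars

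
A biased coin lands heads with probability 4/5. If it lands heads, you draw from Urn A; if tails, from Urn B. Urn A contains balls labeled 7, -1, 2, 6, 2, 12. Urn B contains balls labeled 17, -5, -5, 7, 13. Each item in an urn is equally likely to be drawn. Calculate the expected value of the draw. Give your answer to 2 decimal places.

E[X | Urn A] = (7 − 1 + 2 + 6 + 2 + 12)/6 = 14/3
E[X | Urn B] = (17 − 5 − 5 + 7 + 13)/5 = 27/5
E[X] = (4/5)·14/3 + (1/5)·27/5 = 361/75 ≈ 4.81

4.81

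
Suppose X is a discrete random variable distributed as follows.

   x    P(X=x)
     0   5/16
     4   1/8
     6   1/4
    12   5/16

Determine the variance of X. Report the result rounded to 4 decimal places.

E[X] = (5/16)·0 + (1/8)·4 + (1/4)·6 + (5/16)·12 = 23/4
E[X²] = (5/16)·0 + (1/8)·16 + (1/4)·36 + (5/16)·144 = 56
Var(X) = 56 − (23/4)² = 367/16 ≈ 22.9375

22.9375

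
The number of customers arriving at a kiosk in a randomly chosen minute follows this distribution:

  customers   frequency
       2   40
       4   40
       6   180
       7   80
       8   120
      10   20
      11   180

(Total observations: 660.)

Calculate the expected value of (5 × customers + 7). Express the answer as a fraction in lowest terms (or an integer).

Total = 660, so P(customers=2) = 40/660, etc.
E[5x+7] = (2/33)·17 + (2/33)·27 + (3/11)·37 + (4/33)·42 + (2/11)·47 + (1/33)·57 + (3/11)·62
     = 1486/33

1486/33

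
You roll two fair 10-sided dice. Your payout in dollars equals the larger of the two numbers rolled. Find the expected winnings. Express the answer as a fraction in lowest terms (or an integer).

143/20 dollars

Distribution of the larger of the two numbers rolled: 1 w.p. 1/100, 2 w.p. 3/100, 3 w.p. 1/20, 4 w.p. 7/100, 5 w.p. 9/100, 6 w.p. 11/100, …
E[payout] = (1/100)·1 + (3/100)·2 + (1/20)·3 + (7/100)·4 + (9/100)·5 + (11/100)·6 + (13/100)·7 + (3/20)·8 + (17/100)·9 + (19/100)·10 = 143/20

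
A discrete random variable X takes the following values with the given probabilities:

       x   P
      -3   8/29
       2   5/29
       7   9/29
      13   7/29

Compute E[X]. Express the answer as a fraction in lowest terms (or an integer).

140/29

E[X] = (8/29)·(-3) + (5/29)·2 + (9/29)·7 + (7/29)·13
     = 140/29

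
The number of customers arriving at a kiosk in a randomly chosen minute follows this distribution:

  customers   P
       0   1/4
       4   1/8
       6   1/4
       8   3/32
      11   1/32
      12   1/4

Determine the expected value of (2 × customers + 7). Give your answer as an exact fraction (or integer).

307/16

E[2x+7] = (1/4)·7 + (1/8)·15 + (1/4)·19 + (3/32)·23 + (1/32)·29 + (1/4)·31
     = 307/16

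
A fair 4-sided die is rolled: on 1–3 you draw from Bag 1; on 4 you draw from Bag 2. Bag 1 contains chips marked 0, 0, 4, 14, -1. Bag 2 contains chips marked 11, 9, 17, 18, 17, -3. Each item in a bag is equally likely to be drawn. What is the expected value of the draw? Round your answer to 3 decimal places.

E[X | Bag 1] = (0 + 0 + 4 + 14 − 1)/5 = 17/5
E[X | Bag 2] = (11 + 9 + 17 + 18 + 17 − 3)/6 = 23/2
E[X] = (3/4)·17/5 + (1/4)·23/2 = 217/40 ≈ 5.425

5.425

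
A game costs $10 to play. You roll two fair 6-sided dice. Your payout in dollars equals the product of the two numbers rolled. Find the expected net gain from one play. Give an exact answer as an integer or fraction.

9/4 dollars

Distribution of the product of the two numbers rolled: 1 w.p. 1/36, 2 w.p. 1/18, 3 w.p. 1/18, 4 w.p. 1/12, 5 w.p. 1/18, 6 w.p. 1/9, …
E[payout] = (1/36)·1 + (1/18)·2 + (1/18)·3 + (1/12)·4 + (1/18)·5 + (1/9)·6 + (1/18)·8 + (1/36)·9 + (1/18)·10 + (1/9)·12 + (1/18)·15 + (1/36)·16 + (1/18)·18 + (1/18)·20 + (1/18)·24 + (1/36)·25 + (1/18)·30 + (1/36)·36 = 49/4
Expected profit = 49/4 − 10 = 9/4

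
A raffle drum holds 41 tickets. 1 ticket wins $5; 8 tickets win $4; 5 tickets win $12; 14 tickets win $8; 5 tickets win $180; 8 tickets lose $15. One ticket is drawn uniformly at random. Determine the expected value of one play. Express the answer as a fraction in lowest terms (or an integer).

989/41 dollars

E[payout] = (1/41)·5 + (8/41)·4 + (5/41)·12 + (14/41)·8 + (5/41)·180 + (8/41)·(-15) = 989/41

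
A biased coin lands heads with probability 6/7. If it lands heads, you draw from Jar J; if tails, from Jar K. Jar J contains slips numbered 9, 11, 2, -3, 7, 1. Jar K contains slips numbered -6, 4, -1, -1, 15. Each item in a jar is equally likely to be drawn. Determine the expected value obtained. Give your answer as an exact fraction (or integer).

146/35

E[X | Jar J] = (9 + 11 + 2 − 3 + 7 + 1)/6 = 9/2
E[X | Jar K] = (-6 + 4 − 1 − 1 + 15)/5 = 11/5
E[X] = (6/7)·9/2 + (1/7)·11/5 = 146/35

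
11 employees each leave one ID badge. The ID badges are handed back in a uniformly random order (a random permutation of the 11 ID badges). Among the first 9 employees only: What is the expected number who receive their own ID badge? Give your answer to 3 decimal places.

0.818

Let Xᵢ = 1 if person i gets their own ID badge. For each i, P(Xᵢ=1) = 1/11.
By linearity of expectation, E[X₁+…+X_9] = 9·(1/11) = 9/11.
≈ 0.818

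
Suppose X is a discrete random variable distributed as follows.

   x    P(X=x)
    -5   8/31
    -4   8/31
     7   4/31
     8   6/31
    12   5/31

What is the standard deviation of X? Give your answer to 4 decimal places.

E[X] = 64/31, E[X²] = 1628/31
Var(X) = E[X²] − (E[X])² = 1628/31 − 4096/961 = 46372/961
SD(X) = √(46372/961) ≈ 6.9465

6.9465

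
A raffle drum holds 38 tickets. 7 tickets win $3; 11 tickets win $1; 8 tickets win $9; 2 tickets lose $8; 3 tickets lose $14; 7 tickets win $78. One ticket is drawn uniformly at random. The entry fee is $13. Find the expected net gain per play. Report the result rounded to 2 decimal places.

$2.58

E[payout] = (7/38)·3 + (11/38)·1 + (8/38)·9 + (2/38)·(-8) + (3/38)·(-14) + (7/38)·78 = 296/19
Expected profit = 296/19 − 13 = 49/19 ≈ $2.58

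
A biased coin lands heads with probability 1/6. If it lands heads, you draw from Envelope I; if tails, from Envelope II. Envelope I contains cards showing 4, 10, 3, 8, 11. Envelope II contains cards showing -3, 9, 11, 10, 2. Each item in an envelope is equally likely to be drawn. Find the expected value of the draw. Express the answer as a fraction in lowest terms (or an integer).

181/30

E[X | Envelope I] = (4 + 10 + 3 + 8 + 11)/5 = 36/5
E[X | Envelope II] = (-3 + 9 + 11 + 10 + 2)/5 = 29/5
E[X] = (1/6)·36/5 + (5/6)·29/5 = 181/30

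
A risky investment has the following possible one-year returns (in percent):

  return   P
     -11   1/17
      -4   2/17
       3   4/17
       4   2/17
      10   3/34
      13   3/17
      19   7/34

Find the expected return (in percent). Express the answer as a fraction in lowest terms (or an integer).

243/34

E[X] = (1/17)·(-11) + (2/17)·(-4) + (4/17)·3 + (2/17)·4 + (3/34)·10 + (3/17)·13 + (7/34)·19
     = 243/34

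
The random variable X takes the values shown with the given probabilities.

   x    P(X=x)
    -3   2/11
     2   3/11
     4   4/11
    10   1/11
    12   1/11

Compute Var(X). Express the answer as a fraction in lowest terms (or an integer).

E[X] = (2/11)·(-3) + (3/11)·2 + (4/11)·4 + (1/11)·10 + (1/11)·12 = 38/11
E[X²] = (2/11)·9 + (3/11)·4 + (4/11)·16 + (1/11)·100 + (1/11)·144 = 338/11
Var(X) = 338/11 − (38/11)² = 2274/121

2274/121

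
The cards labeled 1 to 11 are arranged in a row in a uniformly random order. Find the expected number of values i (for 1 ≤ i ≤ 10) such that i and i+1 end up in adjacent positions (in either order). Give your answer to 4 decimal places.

For each i ∈ {1,…,10}, let Xᵢ = 1 if i and i+1 are adjacent. P(Xᵢ=1) = 2·(11−1)!/11! = 2/11.
By linearity, E[ΣXᵢ] = (10)·(2/11) = 20/11.
≈ 1.8182

1.8182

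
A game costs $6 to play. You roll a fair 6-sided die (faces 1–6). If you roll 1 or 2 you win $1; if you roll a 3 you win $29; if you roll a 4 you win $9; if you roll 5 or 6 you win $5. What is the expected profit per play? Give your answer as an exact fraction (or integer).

7/3 dollars

E[payout] = (1/3)·1 + (1/3)·5 + (1/6)·9 + (1/6)·29 = 25/3
Expected profit = 25/3 − 6 = 7/3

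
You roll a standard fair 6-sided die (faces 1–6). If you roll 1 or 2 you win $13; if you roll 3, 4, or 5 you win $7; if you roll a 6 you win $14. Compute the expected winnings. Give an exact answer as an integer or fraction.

61/6 dollars

E[payout] = (1/2)·7 + (1/3)·13 + (1/6)·14 = 61/6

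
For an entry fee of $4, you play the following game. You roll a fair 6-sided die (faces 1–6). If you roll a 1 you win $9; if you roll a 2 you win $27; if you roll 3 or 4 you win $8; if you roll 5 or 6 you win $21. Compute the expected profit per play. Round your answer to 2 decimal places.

E[payout] = (1/3)·8 + (1/6)·9 + (1/3)·21 + (1/6)·27 = 47/3
Expected profit = 47/3 − 4 = 35/3 ≈ $11.67

$11.67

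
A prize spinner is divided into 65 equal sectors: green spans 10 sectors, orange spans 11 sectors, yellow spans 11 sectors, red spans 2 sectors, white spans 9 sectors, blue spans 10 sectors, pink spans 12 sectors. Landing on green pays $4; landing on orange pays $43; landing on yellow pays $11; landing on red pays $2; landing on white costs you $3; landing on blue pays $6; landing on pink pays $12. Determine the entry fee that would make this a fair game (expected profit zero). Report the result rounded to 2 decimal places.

$12.54

E[payout] = (10/65)·4 + (11/65)·43 + (11/65)·11 + (2/65)·2 + (9/65)·(-3) + (10/65)·6 + (12/65)·12 = 163/13
Fair fee = E[payout] = 163/13 ≈ $12.54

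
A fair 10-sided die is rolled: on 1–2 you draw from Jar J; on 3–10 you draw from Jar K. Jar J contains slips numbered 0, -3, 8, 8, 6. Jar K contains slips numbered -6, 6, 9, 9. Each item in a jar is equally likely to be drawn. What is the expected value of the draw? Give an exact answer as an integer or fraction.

109/25

E[X | Jar J] = (0 − 3 + 8 + 8 + 6)/5 = 19/5
E[X | Jar K] = (-6 + 6 + 9 + 9)/4 = 9/2
E[X] = (1/5)·19/5 + (4/5)·9/2 = 109/25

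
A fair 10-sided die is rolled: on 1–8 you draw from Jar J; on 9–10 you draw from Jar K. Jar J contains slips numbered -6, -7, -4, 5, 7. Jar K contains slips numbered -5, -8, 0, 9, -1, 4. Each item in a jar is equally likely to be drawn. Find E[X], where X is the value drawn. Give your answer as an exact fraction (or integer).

E[X | Jar J] = (-6 − 7 − 4 + 5 + 7)/5 = -1
E[X | Jar K] = (-5 − 8 + 0 + 9 − 1 + 4)/6 = -1/6
E[X] = (4/5)·(-1) + (1/5)·(-1/6) = -5/6

-5/6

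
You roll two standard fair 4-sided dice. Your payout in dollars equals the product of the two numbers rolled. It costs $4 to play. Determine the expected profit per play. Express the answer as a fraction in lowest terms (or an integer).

Distribution of the product of the two numbers rolled: 1 w.p. 1/16, 2 w.p. 1/8, 3 w.p. 1/8, 4 w.p. 3/16, 6 w.p. 1/8, 8 w.p. 1/8, …
E[payout] = (1/16)·1 + (1/8)·2 + (1/8)·3 + (3/16)·4 + (1/8)·6 + (1/8)·8 + (1/16)·9 + (1/8)·12 + (1/16)·16 = 25/4
Expected profit = 25/4 − 4 = 9/4

9/4 dollars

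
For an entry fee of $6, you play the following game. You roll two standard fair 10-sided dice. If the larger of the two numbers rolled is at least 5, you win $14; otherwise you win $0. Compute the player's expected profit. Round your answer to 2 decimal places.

E[payout] = (4/25)·0 + (21/25)·14 = 294/25
Expected profit = 294/25 − 6 = 144/25 ≈ $5.76

$5.76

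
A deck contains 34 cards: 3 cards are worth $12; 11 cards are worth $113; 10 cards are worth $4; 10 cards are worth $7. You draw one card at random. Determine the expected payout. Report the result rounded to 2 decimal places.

E[payout] = (3/34)·12 + (11/34)·113 + (10/34)·4 + (10/34)·7 = 1389/34
≈ $40.85

$40.85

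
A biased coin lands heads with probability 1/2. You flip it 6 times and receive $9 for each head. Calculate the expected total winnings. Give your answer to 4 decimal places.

E[#heads] = 6·1/2 = 3 (linearity over flips).
E[winnings] = 9·3 = 27.
≈ 27.0000

$27.0000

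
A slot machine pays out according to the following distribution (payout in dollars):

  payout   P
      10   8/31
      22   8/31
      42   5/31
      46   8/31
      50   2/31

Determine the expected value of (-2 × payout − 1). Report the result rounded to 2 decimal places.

E[-2x-1] = (8/31)·(-21) + (8/31)·(-45) + (5/31)·(-85) + (8/31)·(-93) + (2/31)·(-101)
     = -1899/31 ≈ -61.26

-61.26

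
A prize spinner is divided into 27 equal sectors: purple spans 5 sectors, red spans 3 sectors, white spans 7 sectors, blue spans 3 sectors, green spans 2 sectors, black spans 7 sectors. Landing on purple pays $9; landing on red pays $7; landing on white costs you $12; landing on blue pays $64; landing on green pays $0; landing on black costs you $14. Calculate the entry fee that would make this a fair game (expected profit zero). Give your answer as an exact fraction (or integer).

76/27 dollars

E[payout] = (5/27)·9 + (3/27)·7 + (7/27)·(-12) + (3/27)·64 + (2/27)·0 + (7/27)·(-14) = 76/27
Fair fee = E[payout] = 76/27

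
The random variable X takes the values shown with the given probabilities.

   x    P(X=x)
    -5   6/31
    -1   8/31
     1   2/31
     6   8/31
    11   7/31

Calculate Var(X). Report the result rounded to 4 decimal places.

33.5317

E[X] = (6/31)·(-5) + (8/31)·(-1) + (2/31)·1 + (8/31)·6 + (7/31)·11 = 89/31
E[X²] = (6/31)·25 + (8/31)·1 + (2/31)·1 + (8/31)·36 + (7/31)·121 = 1295/31
Var(X) = 1295/31 − (89/31)² = 32224/961 ≈ 33.5317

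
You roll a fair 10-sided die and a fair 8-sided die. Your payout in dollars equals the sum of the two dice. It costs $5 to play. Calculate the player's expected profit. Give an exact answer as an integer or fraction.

$5

Distribution of the sum of the two dice: 2 w.p. 1/80, 3 w.p. 1/40, 4 w.p. 3/80, 5 w.p. 1/20, 6 w.p. 1/16, 7 w.p. 3/40, …
E[payout] = (1/80)·2 + (1/40)·3 + (3/80)·4 + (1/20)·5 + (1/16)·6 + (3/40)·7 + (7/80)·8 + (1/10)·9 + (1/10)·10 + (1/10)·11 + (7/80)·12 + (3/40)·13 + (1/16)·14 + (1/20)·15 + (3/80)·16 + (1/40)·17 + (1/80)·18 = 10
Expected profit = 10 − 5 = 5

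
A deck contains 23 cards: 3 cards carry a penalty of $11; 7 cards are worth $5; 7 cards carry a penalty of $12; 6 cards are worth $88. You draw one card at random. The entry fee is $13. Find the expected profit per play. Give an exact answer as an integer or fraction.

E[payout] = (3/23)·(-11) + (7/23)·5 + (7/23)·(-12) + (6/23)·88 = 446/23
Expected profit = 446/23 − 13 = 147/23

147/23 dollars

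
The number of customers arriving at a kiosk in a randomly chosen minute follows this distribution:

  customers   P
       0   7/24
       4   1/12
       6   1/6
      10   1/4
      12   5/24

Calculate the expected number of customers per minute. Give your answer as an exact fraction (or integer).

E[X] = (7/24)·0 + (1/12)·4 + (1/6)·6 + (1/4)·10 + (5/24)·12
     = 19/3

19/3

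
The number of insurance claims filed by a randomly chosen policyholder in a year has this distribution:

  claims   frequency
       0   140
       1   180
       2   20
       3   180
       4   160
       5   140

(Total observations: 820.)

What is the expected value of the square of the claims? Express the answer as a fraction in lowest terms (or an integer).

397/41

Total = 820, so P(claims=0) = 140/820, etc.
E[X²] = (7/41)·0 + (9/41)·1 + (1/41)·4 + (9/41)·9 + (8/41)·16 + (7/41)·25
     = 397/41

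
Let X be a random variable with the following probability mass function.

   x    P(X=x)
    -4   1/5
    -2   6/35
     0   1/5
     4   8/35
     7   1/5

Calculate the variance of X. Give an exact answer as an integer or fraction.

19564/1225

E[X] = (1/5)·(-4) + (6/35)·(-2) + (1/5)·0 + (8/35)·4 + (1/5)·7 = 41/35
E[X²] = (1/5)·16 + (6/35)·4 + (1/5)·0 + (8/35)·16 + (1/5)·49 = 607/35
Var(X) = 607/35 − (41/35)² = 19564/1225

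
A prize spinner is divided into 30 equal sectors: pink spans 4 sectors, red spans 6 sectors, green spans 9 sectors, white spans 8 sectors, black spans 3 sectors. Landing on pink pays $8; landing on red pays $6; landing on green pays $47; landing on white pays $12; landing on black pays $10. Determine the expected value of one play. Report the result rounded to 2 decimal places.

$20.57

E[payout] = (4/30)·8 + (6/30)·6 + (9/30)·47 + (8/30)·12 + (3/30)·10 = 617/30
≈ $20.57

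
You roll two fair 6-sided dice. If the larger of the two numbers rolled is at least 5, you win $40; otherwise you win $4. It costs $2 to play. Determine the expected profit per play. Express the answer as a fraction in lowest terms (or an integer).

$22

E[payout] = (4/9)·4 + (5/9)·40 = 24
Expected profit = 24 − 2 = 22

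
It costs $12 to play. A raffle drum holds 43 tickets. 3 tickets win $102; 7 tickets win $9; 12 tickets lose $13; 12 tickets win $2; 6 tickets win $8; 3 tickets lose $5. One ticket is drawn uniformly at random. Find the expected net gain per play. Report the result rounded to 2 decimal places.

E[payout] = (3/43)·102 + (7/43)·9 + (12/43)·(-13) + (12/43)·2 + (6/43)·8 + (3/43)·(-5) = 270/43
Expected profit = 270/43 − 12 = -246/43 ≈ -$5.72

-$5.72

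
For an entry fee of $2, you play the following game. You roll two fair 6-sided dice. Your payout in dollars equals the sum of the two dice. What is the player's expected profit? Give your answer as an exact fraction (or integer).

$5

Distribution of the sum of the two dice: 2 w.p. 1/36, 3 w.p. 1/18, 4 w.p. 1/12, 5 w.p. 1/9, 6 w.p. 5/36, 7 w.p. 1/6, …
E[payout] = (1/36)·2 + (1/18)·3 + (1/12)·4 + (1/9)·5 + (5/36)·6 + (1/6)·7 + (5/36)·8 + (1/9)·9 + (1/12)·10 + (1/18)·11 + (1/36)·12 = 7
Expected profit = 7 − 2 = 5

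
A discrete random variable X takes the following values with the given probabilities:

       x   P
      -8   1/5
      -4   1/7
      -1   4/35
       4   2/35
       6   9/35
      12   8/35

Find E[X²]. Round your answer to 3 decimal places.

E[X²] = (1/5)·64 + (1/7)·16 + (4/35)·1 + (2/35)·16 + (9/35)·36 + (8/35)·144
     = 408/7 ≈ 58.286

58.286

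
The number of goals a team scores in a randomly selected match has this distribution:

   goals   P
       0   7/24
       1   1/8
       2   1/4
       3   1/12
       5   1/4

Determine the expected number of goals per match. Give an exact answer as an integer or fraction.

E[X] = (7/24)·0 + (1/8)·1 + (1/4)·2 + (1/12)·3 + (1/4)·5
     = 17/8

17/8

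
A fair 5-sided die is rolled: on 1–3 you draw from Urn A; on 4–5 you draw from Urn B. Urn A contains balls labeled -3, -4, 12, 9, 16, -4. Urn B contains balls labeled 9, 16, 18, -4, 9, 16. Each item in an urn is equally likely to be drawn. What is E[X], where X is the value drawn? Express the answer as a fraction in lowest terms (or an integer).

103/15

E[X | Urn A] = (-3 − 4 + 12 + 9 + 16 − 4)/6 = 13/3
E[X | Urn B] = (9 + 16 + 18 − 4 + 9 + 16)/6 = 32/3
E[X] = (3/5)·13/3 + (2/5)·32/3 = 103/15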